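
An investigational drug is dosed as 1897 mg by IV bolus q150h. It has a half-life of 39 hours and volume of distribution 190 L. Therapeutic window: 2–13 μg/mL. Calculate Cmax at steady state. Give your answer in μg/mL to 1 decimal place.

10.7 μg/mL

τ/t½ = 150/39 ≈ 3.8462, so fraction remaining f = (1/2)^(150/39) ≈ 0.0695.
Accumulation ratio R = 1/(1 − f) ≈ 1/0.9305 ≈ 1.0747.
Single-dose peak C₀ = D/Vd = 1897/190 ≈ 9.984 μg/mL.
Steady-state peak Cmax,ss = C₀·R ≈ 9.984 × 1.0747 ≈ 10.730 μg/mL.
Peak 10.7 μg/mL vs MTC 13 μg/mL: below toxic threshold.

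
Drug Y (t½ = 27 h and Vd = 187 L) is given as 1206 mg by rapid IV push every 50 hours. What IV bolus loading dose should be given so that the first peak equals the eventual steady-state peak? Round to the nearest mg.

1668 mg

f = (1/2)^(50/27) ≈ 0.277037; accumulation ratio R = 1/(1−f) ≈ 1.38320.
Loading dose to hit Cmax,ss on first dose: D_load = D_maint·R ≈ 1206 × 1.38320 ≈ 1668.14 mg.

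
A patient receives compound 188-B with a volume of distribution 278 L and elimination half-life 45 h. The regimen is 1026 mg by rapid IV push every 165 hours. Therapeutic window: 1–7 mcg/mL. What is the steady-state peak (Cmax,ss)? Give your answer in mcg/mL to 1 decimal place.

τ/t½ = 165/45 ≈ 3.6667, so fraction remaining f = (1/2)^(165/45) ≈ 0.0787.
Accumulation ratio R = 1/(1 − f) ≈ 1/0.9213 ≈ 1.0854.
Each bolus raises the concentration by D/Vd = 1026/278 ≈ 3.691 mcg/mL.
Steady-state peak Cmax,ss = C₀·R ≈ 3.691 × 1.0854 ≈ 4.006 mcg/mL.
Peak 4.0 mcg/mL vs MTC 7 mcg/mL: below toxic threshold.

4.0 mcg/mL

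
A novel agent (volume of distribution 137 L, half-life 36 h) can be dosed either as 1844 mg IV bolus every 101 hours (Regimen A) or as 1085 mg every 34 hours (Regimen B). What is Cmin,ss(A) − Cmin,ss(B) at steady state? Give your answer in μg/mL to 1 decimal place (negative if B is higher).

Regimen A: f = (1/2)^(101/36) ≈ 0.1430; Cmin,ss = (1844/137)·f/(1−f) ≈ 2.246 μg/mL.
Regimen B: f = (1/2)^(34/36) ≈ 0.5196; Cmin,ss = (1085/137)·f/(1−f) ≈ 8.566 μg/mL.
Difference ≈ 2.246 − 8.566 ≈ -6.320 μg/mL.

-6.3 μg/mL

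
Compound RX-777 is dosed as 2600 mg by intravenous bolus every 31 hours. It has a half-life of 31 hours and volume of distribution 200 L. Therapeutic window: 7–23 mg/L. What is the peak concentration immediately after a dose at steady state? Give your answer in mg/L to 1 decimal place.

τ = 31 h = 1 half-life, so f = (1/2)^1 = 0.5.
Accumulation ratio R = 1/(1 − f) = 1/0.5 = 2/1.
Single-dose peak C₀ = D/Vd = 2600/200 = 13 mg/L.
Steady-state peak Cmax,ss = C₀·R = 13 × 2/1 ≈ 26.000 mg/L.
Peak 26.0 mg/L vs MTC 23 mg/L: exceeds toxic threshold.

26.0 mg/L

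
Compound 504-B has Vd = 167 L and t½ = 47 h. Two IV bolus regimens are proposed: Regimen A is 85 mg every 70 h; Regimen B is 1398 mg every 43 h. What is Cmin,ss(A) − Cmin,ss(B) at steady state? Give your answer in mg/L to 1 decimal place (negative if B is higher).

-9.2 mg/L

Regimen A: f = (1/2)^(70/47) ≈ 0.3562; Cmin,ss = (85/167)·f/(1−f) ≈ 0.282 mg/L.
Regimen B: f = (1/2)^(43/47) ≈ 0.5304; Cmin,ss = (1398/167)·f/(1−f) ≈ 9.455 mg/L.
Difference ≈ 0.282 − 9.455 ≈ -9.173 mg/L.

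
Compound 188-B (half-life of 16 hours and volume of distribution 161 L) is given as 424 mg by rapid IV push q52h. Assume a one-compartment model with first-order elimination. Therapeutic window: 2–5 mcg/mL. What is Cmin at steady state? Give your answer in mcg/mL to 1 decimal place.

Over one 52-h interval, 52/16 ≈ 3.25 half-lives elapse, leaving f ≈ 0.1051 of each dose.
Single-dose peak C₀ = D/Vd = 424/161 ≈ 2.634 mcg/mL.
Steady-state trough Cmin,ss = C₀·f/(1−f) ≈ 2.634 × 0.1051/0.8949 ≈ 0.309 mcg/mL.
Trough 0.3 mcg/mL vs MEC 2 mcg/mL: subtherapeutic.

0.3 mcg/mL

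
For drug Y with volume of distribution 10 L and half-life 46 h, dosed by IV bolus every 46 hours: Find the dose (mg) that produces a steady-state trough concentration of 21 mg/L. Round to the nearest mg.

210 mg

τ/t½ = 46/46 ≈ 1, so f = (1/2)^(46/46) ≈ 0.500000.
Cmin,ss = (D/Vd)·f/(1−f), so D = Cmin,ss·Vd·(1−f)/f.
D = 21 × 10 × (1−f)/f ≈ 21 × 10 × 1.00000 ≈ 210.00 mg.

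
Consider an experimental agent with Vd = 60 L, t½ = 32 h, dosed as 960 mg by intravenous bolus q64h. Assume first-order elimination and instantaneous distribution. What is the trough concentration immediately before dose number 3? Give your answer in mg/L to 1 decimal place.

5.0 mg/L

f = (1/2)^(τ/t½) = (1/2)^(64/32) ≈ 0.2500.
C₀ = D/Vd = 960/60 ≈ 16.000 mg/L.
Before the 3rd dose, 2 doses have been given. Superposition: Cmin = C₀·(f + f²).
≈ 16.000 × (0.2500 + 0.0625) ≈ 16.000 × 0.3125 ≈ 5.000 mg/L.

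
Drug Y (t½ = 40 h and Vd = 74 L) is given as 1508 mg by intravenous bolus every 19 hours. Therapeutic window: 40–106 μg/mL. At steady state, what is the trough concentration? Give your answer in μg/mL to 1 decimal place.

Over one 19-h interval, 19/40 ≈ 0.475 half-lives elapse, leaving f ≈ 0.7195 of each dose.
Accumulation ratio R = 1/(1 − f) ≈ 1/0.2805 ≈ 3.5651.
Single-dose peak C₀ = D/Vd = 1508/74 ≈ 20.378 μg/mL.
Cmax,ss = C₀/(1 − f) ≈ 20.378/0.2805 ≈ 72.649 μg/mL.
Steady-state trough Cmin,ss = Cmax,ss·f ≈ 72.649 × 0.7195 ≈ 52.271 μg/mL.
Trough 52.3 μg/mL vs MEC 40 μg/mL: adequate.

52.3 μg/mL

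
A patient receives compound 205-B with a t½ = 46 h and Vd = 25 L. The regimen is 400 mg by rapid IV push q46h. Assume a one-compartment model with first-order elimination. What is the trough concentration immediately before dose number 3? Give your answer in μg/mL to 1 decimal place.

f = (1/2)^(τ/t½) = (1/2)^(46/46) ≈ 0.5000.
C₀ = D/Vd = 400/25 ≈ 16.000 μg/mL.
Before the 3rd dose, 2 doses have been given. Superposition: Cmin = C₀·(f + f²).
≈ 16.000 × (0.5000 + 0.2500) ≈ 16.000 × 0.7500 ≈ 12.000 μg/mL.

12.0 μg/mL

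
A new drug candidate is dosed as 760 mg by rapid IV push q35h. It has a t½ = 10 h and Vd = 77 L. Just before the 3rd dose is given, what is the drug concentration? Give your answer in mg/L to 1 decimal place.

f = (1/2)^(τ/t½) = (1/2)^(35/10) ≈ 0.0884.
C₀ = D/Vd = 760/77 ≈ 9.870 mg/L.
Before the 3rd dose, 2 doses have been given. Superposition: Cmin = C₀·(f + f²).
≈ 9.870 × (0.0884 + 0.0078) ≈ 9.870 × 0.0962 ≈ 0.949 mg/L.

0.9 mg/L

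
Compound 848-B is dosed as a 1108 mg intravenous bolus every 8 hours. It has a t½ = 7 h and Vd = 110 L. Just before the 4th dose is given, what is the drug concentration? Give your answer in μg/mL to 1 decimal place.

f = (1/2)^(τ/t½) = (1/2)^(8/7) ≈ 0.4529.
C₀ = D/Vd = 1108/110 ≈ 10.073 μg/mL.
Before the 4th dose, 3 doses have been given. Superposition: Cmin = C₀·(f + f² + … + f^3).
≈ 10.073 × (0.4529 + 0.2051 + 0.0929) ≈ 10.073 × 0.7509 ≈ 7.564 μg/mL.

7.6 μg/mL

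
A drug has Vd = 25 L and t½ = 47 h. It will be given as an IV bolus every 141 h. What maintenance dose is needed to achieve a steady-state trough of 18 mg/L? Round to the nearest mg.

3150 mg

τ/t½ = 141/47 ≈ 3, so f = (1/2)^(141/47) ≈ 0.125000.
Cmin,ss = (D/Vd)·f/(1−f), so D = Cmin,ss·Vd·(1−f)/f.
D = 18 × 25 × (1−f)/f ≈ 18 × 25 × 7.00000 ≈ 3150.00 mg.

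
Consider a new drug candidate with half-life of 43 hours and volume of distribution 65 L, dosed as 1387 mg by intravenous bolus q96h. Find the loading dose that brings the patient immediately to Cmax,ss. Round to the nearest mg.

f = (1/2)^(96/43) ≈ 0.212781; accumulation ratio R = 1/(1−f) ≈ 1.27029.
Loading dose to hit Cmax,ss on first dose: D_load = D_maint·R ≈ 1387 × 1.27029 ≈ 1761.89 mg.

1762 mg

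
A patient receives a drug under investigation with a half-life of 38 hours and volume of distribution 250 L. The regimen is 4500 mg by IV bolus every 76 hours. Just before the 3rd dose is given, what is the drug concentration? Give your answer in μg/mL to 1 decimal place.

f = (1/2)^(τ/t½) = (1/2)^(76/38) ≈ 0.2500.
C₀ = D/Vd = 4500/250 ≈ 18.000 μg/mL.
Before the 3rd dose, 2 doses have been given. Superposition: Cmin = C₀·(f + f²).
≈ 18.000 × (0.2500 + 0.0625) ≈ 18.000 × 0.3125 ≈ 5.625 μg/mL.

5.6 μg/mL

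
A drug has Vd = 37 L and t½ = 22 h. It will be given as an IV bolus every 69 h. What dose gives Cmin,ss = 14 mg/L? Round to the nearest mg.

τ/t½ = 69/22 ≈ 3.1364, so f = (1/2)^(69/22) ≈ 0.113726.
Cmin,ss = (D/Vd)·f/(1−f), so D = Cmin,ss·Vd·(1−f)/f.
D = 14 × 37 × (1−f)/f ≈ 14 × 37 × 7.79306 ≈ 4036.81 mg.

4037 mg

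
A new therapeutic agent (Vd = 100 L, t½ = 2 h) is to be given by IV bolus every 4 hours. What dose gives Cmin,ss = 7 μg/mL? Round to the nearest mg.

τ/t½ = 4/2 ≈ 2, so f = (1/2)^(4/2) ≈ 0.250000.
Cmin,ss = (D/Vd)·f/(1−f), so D = Cmin,ss·Vd·(1−f)/f.
D = 7 × 100 × (1−f)/f ≈ 7 × 100 × 3.00000 ≈ 2100.00 mg.

2100 mg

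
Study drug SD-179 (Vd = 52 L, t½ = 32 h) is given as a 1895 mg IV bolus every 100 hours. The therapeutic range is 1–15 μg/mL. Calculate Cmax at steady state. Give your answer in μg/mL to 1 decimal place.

41.2 μg/mL

k = ln2/t½ = ln2/32 ≈ 0.021661 h⁻¹; fraction remaining f = e^(−kτ) = e^(−0.021661×100) ≈ 0.1146.
Accumulation ratio R = 1/(1 − f) ≈ 1/0.8854 ≈ 1.1294.
Single-dose peak C₀ = D/Vd = 1895/52 ≈ 36.442 μg/mL.
Cmax,ss = C₀/(1 − f) ≈ 36.442/0.8854 ≈ 41.159 μg/mL.
Peak 41.2 μg/mL vs MTC 15 μg/mL: exceeds toxic threshold.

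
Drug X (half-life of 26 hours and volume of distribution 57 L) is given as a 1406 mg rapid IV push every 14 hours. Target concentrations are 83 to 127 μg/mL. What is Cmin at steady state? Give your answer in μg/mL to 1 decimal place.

54.5 μg/mL

τ/t½ = 14/26 ≈ 0.53846, so fraction remaining f = (1/2)^(14/26) ≈ 0.6885.
Accumulation ratio R = 1/(1 − f) ≈ 1/0.3115 ≈ 3.2103.
Single-dose peak C₀ = D/Vd = 1406/57 ≈ 24.667 μg/mL.
Steady-state peak Cmax,ss = C₀·R ≈ 24.667 × 3.2103 ≈ 79.188 μg/mL.
One interval later, Cmin,ss = Cmax,ss·e^(−kτ) ≈ 79.188 × 0.6885 ≈ 54.521 μg/mL.
Trough 54.5 μg/mL vs MEC 83 μg/mL: subtherapeutic.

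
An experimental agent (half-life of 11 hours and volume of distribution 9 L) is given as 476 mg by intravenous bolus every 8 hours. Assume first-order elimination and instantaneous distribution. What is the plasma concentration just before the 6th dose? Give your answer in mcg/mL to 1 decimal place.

74.2 mcg/mL

f = (1/2)^(τ/t½) = (1/2)^(8/11) ≈ 0.6040.
C₀ = D/Vd = 476/9 ≈ 52.889 mcg/mL.
Before the 6th dose, 5 doses have been given. Superposition: Cmin = C₀·(f + f² + … + f^5).
≈ 52.889 × (0.6040 + 0.3648 + 0.2203 + 0.1331 + 0.0804) ≈ 52.889 × 1.4026 ≈ 74.182 mcg/mL.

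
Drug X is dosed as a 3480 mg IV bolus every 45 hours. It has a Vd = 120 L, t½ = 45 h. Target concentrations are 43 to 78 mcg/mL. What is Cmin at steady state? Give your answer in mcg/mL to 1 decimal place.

The dosing interval is 1 half-life, so f = 2^(−1) = 0.5.
At steady state, R = 1/(1 − 0.5) = 2/1.
Single-dose peak C₀ = D/Vd = 3480/120 = 29 mcg/mL.
Steady-state peak Cmax,ss = C₀·R = 29 × 2/1 ≈ 58.000 mcg/mL.
Steady-state trough Cmin,ss = Cmax,ss·f ≈ 58.000 × 0.5 ≈ 29.000 mcg/mL.
Trough 29.0 mcg/mL vs MEC 43 mcg/mL: subtherapeutic.

29.0 mcg/mL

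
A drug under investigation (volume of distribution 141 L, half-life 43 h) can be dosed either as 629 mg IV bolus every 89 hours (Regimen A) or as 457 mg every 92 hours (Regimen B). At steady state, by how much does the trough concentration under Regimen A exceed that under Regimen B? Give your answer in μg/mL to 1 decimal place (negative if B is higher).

Regimen A: f = (1/2)^(89/43) ≈ 0.2382; Cmin,ss = (629/141)·f/(1−f) ≈ 1.395 μg/mL.
Regimen B: f = (1/2)^(92/43) ≈ 0.2270; Cmin,ss = (457/141)·f/(1−f) ≈ 0.952 μg/mL.
Difference ≈ 1.395 − 0.952 ≈ 0.443 μg/mL.

0.4 μg/mL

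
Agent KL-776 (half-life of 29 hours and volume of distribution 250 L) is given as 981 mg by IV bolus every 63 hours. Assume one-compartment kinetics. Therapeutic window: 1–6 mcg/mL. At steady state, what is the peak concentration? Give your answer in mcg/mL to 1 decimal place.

Over one 63-h interval, 63/29 ≈ 2.1724 half-lives elapse, leaving f ≈ 0.2218 of each dose.
At steady state, accumulation factor R = 1/(1 − e^(−kτ)) ≈ 1.2850.
Single-dose peak C₀ = D/Vd = 981/250 ≈ 3.924 mcg/mL.
Steady-state peak Cmax,ss = C₀·R ≈ 3.924 × 1.2850 ≈ 5.042 mcg/mL.
Peak 5.0 mcg/mL vs MTC 6 mcg/mL: below toxic threshold.

5.0 mcg/mL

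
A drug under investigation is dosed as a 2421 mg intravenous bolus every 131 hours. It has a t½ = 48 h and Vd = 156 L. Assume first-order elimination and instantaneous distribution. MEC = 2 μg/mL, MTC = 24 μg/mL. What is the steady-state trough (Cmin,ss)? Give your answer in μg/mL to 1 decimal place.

k = ln2/t½ = ln2/48 ≈ 0.014441 h⁻¹; fraction remaining f = e^(−kτ) = e^(−0.014441×131) ≈ 0.1508.
Each bolus raises the concentration by D/Vd = 2421/156 ≈ 15.519 μg/mL.
Steady-state trough Cmin,ss = C₀·f/(1−f) ≈ 15.519 × 0.1508/0.8492 ≈ 2.756 μg/mL.
Trough 2.8 μg/mL vs MEC 2 μg/mL: adequate.

2.8 μg/mL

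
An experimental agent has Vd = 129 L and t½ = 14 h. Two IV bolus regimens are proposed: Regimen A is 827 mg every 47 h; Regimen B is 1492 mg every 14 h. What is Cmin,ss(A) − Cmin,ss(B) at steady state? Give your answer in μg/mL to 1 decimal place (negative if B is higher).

Regimen A: f = (1/2)^(47/14) ≈ 0.0976; Cmin,ss = (827/129)·f/(1−f) ≈ 0.693 μg/mL.
Regimen B: f = (1/2)^(14/14) ≈ 0.5000; Cmin,ss = (1492/129)·f/(1−f) ≈ 11.566 μg/mL.
Difference ≈ 0.693 − 11.566 ≈ -10.873 μg/mL.

-10.9 μg/mL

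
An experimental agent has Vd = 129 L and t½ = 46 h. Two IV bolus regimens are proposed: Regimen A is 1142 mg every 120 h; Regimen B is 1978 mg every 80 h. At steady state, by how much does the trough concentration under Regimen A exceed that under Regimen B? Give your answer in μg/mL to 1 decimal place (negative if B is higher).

-4.8 μg/mL

Regimen A: f = (1/2)^(120/46) ≈ 0.1639; Cmin,ss = (1142/129)·f/(1−f) ≈ 1.735 μg/mL.
Regimen B: f = (1/2)^(80/46) ≈ 0.2996; Cmin,ss = (1978/129)·f/(1−f) ≈ 6.559 μg/mL.
Difference ≈ 1.735 − 6.559 ≈ -4.824 μg/mL.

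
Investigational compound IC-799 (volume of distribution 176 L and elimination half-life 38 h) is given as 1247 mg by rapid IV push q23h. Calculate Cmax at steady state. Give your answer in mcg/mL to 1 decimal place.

τ/t½ = 23/38 ≈ 0.60526, so fraction remaining f = (1/2)^(23/38) ≈ 0.6574.
Accumulation ratio R = 1/(1 − f) ≈ 1/0.3426 ≈ 2.9189.
Each bolus raises the concentration by D/Vd = 1247/176 ≈ 7.085 mcg/mL.
Steady-state peak Cmax,ss = C₀·R ≈ 7.085 × 2.9189 ≈ 20.680 mcg/mL.

20.7 mcg/mL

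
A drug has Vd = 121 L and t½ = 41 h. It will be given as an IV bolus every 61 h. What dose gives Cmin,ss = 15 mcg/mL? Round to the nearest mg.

3275 mg

τ/t½ = 61/41 ≈ 1.4878, so f = (1/2)^(61/41) ≈ 0.356555.
Cmin,ss = (D/Vd)·f/(1−f), so D = Cmin,ss·Vd·(1−f)/f.
D = 15 × 121 × (1−f)/f ≈ 15 × 121 × 1.80462 ≈ 3275.39 mg.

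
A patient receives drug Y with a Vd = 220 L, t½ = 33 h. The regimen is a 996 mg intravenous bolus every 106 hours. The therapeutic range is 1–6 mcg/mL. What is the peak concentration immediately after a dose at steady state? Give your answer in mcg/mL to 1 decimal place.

Over one 106-h interval, 106/33 ≈ 3.2121 half-lives elapse, leaving f ≈ 0.1079 of each dose.
At steady state, accumulation factor R = 1/(1 − e^(−kτ)) ≈ 1.1210.
Single-dose peak C₀ = D/Vd = 996/220 ≈ 4.527 mcg/mL.
Cmax,ss = C₀/(1 − f) ≈ 4.527/0.8921 ≈ 5.075 mcg/mL.
Peak 5.1 mcg/mL vs MTC 6 mcg/mL: below toxic threshold.

5.1 mcg/mL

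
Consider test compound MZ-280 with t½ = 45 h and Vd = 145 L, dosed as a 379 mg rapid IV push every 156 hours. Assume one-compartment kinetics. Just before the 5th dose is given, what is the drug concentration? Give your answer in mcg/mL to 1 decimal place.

0.3 mcg/mL

f = (1/2)^(τ/t½) = (1/2)^(156/45) ≈ 0.0905.
C₀ = D/Vd = 379/145 ≈ 2.614 mcg/mL.
Before the 5th dose, 4 doses have been given. Superposition: Cmin = C₀·(f + f² + … + f^4).
≈ 2.614 × (0.0905 + 0.0082 + 0.0007 + 0.0001) ≈ 2.614 × 0.0995 ≈ 0.260 mcg/mL.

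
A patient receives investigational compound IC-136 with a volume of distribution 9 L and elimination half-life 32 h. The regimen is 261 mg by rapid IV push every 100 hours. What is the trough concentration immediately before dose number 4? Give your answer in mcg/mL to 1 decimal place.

f = (1/2)^(τ/t½) = (1/2)^(100/32) ≈ 0.1146.
C₀ = D/Vd = 261/9 ≈ 29.000 mcg/mL.
Before the 4th dose, 3 doses have been given. Superposition: Cmin = C₀·(f + f² + … + f^3).
≈ 29.000 × (0.1146 + 0.0131 + 0.0015) ≈ 29.000 × 0.1292 ≈ 3.747 mcg/mL.

3.7 mcg/mL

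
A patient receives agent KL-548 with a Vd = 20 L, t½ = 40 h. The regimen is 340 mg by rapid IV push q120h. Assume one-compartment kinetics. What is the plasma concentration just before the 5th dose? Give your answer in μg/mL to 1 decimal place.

2.4 μg/mL

f = (1/2)^(τ/t½) = (1/2)^(120/40) ≈ 0.1250.
C₀ = D/Vd = 340/20 ≈ 17.000 μg/mL.
Before the 5th dose, 4 doses have been given. Superposition: Cmin = C₀·(f + f² + … + f^4).
≈ 17.000 × (0.1250 + 0.0156 + 0.0020 + 0.0002) ≈ 17.000 × 0.1428 ≈ 2.428 μg/mL.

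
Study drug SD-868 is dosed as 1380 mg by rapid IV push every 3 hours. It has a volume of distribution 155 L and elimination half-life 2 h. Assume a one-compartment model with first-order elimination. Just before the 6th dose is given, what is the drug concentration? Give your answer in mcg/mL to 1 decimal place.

4.8 mcg/mL

f = (1/2)^(τ/t½) = (1/2)^(3/2) ≈ 0.3536.
C₀ = D/Vd = 1380/155 ≈ 8.903 mcg/mL.
Before the 6th dose, 5 doses have been given. Superposition: Cmin = C₀·(f + f² + … + f^5).
≈ 8.903 × (0.3536 + 0.1250 + 0.0442 + 0.0156 + 0.0055) ≈ 8.903 × 0.5439 ≈ 4.842 mcg/mL.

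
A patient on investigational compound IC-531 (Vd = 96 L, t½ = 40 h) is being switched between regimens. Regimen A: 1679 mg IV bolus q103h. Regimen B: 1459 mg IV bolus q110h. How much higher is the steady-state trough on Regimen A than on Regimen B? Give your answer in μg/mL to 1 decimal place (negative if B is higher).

Regimen A: f = (1/2)^(103/40) ≈ 0.1678; Cmin,ss = (1679/96)·f/(1−f) ≈ 3.526 μg/mL.
Regimen B: f = (1/2)^(110/40) ≈ 0.1487; Cmin,ss = (1459/96)·f/(1−f) ≈ 2.655 μg/mL.
Difference ≈ 3.526 − 2.655 ≈ 0.871 μg/mL.

0.9 μg/mL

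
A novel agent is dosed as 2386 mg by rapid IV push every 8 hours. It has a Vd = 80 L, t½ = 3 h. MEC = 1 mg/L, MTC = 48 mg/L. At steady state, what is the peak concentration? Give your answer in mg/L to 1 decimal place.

35.4 mg/L

k = ln2/t½ = ln2/3 ≈ 0.231049 h⁻¹; fraction remaining f = e^(−kτ) = e^(−0.231049×8) ≈ 0.1575.
At steady state, accumulation factor R = 1/(1 − e^(−kτ)) ≈ 1.1869.
Each bolus raises the concentration by D/Vd = 2386/80 ≈ 29.825 mg/L.
Cmax,ss = C₀/(1 − f) ≈ 29.825/0.8425 ≈ 35.401 mg/L.
Peak 35.4 mg/L vs MTC 48 mg/L: below toxic threshold.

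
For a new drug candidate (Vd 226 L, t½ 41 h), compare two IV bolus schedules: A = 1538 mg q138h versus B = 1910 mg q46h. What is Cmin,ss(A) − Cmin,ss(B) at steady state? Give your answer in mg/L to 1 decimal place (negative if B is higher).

-6.5 mg/L

Regimen A: f = (1/2)^(138/41) ≈ 0.0970; Cmin,ss = (1538/226)·f/(1−f) ≈ 0.731 mg/L.
Regimen B: f = (1/2)^(46/41) ≈ 0.4595; Cmin,ss = (1910/226)·f/(1−f) ≈ 7.185 mg/L.
Difference ≈ 0.731 − 7.185 ≈ -6.454 mg/L.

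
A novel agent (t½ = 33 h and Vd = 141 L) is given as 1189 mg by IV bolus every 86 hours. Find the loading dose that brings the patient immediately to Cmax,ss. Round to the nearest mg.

f = (1/2)^(86/33) ≈ 0.164247; accumulation ratio R = 1/(1−f) ≈ 1.19653.
Loading dose to hit Cmax,ss on first dose: D_load = D_maint·R ≈ 1189 × 1.19653 ≈ 1422.67 mg.

1423 mg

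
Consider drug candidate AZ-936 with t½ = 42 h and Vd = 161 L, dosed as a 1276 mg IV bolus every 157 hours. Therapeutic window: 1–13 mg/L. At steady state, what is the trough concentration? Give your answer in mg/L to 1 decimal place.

0.6 mg/L

Over one 157-h interval, 157/42 ≈ 3.7381 half-lives elapse, leaving f ≈ 0.0749 of each dose.
Each bolus raises the concentration by D/Vd = 1276/161 ≈ 7.925 mg/L.
Steady-state trough Cmin,ss = C₀·f/(1−f) ≈ 7.925 × 0.0749/0.9251 ≈ 0.642 mg/L.
Trough 0.6 mg/L vs MEC 1 mg/L: subtherapeutic.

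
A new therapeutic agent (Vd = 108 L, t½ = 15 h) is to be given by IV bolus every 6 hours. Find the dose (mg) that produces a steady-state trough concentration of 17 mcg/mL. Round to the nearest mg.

τ/t½ = 6/15 ≈ 0.4, so f = (1/2)^(6/15) ≈ 0.757858.
Cmin,ss = (D/Vd)·f/(1−f), so D = Cmin,ss·Vd·(1−f)/f.
D = 17 × 108 × (1−f)/f ≈ 17 × 108 × 0.31951 ≈ 586.62 mg.

587 mg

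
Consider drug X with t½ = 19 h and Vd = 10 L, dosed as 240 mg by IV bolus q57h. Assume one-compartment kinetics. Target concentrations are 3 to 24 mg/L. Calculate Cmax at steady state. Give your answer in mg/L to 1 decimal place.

τ = 57 h = 3 half-lives, so f = (1/2)^3 = 0.125.
At steady state, R = 1/(1 − 0.125) = 8/7.
Single-dose peak C₀ = D/Vd = 240/10 = 24 mg/L.
Steady-state peak Cmax,ss = C₀·R = 24 × 8/7 ≈ 27.429 mg/L.
Peak 27.4 mg/L vs MTC 24 mg/L: exceeds toxic threshold.

27.4 mg/L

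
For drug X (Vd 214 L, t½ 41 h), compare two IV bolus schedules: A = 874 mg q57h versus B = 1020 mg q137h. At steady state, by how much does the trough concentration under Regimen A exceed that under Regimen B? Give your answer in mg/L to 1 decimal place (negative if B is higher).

Regimen A: f = (1/2)^(57/41) ≈ 0.3815; Cmin,ss = (874/214)·f/(1−f) ≈ 2.519 mg/L.
Regimen B: f = (1/2)^(137/41) ≈ 0.0987; Cmin,ss = (1020/214)·f/(1−f) ≈ 0.522 mg/L.
Difference ≈ 2.519 − 0.522 ≈ 1.997 mg/L.

2.0 mg/L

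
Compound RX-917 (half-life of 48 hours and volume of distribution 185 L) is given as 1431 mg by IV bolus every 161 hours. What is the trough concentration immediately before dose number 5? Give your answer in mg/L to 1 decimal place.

0.8 mg/L

f = (1/2)^(τ/t½) = (1/2)^(161/48) ≈ 0.0978.
C₀ = D/Vd = 1431/185 ≈ 7.735 mg/L.
Before the 5th dose, 4 doses have been given. Superposition: Cmin = C₀·(f + f² + … + f^4).
≈ 7.735 × (0.0978 + 0.0096 + 0.0009 + 0.0001) ≈ 7.735 × 0.1084 ≈ 0.838 mg/L.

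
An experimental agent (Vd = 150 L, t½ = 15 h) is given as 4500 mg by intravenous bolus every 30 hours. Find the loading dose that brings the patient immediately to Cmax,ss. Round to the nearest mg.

f = (1/2)^(30/15) ≈ 0.250000; accumulation ratio R = 1/(1−f) ≈ 1.33333.
Loading dose to hit Cmax,ss on first dose: D_load = D_maint·R ≈ 4500 × 1.33333 ≈ 5999.98 mg.

6000 mg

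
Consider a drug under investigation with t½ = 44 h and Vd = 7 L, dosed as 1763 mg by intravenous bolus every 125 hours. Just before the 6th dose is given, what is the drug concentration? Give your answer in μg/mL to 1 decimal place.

40.9 μg/mL

f = (1/2)^(τ/t½) = (1/2)^(125/44) ≈ 0.1396.
C₀ = D/Vd = 1763/7 ≈ 251.857 μg/mL.
Before the 6th dose, 5 doses have been given. Superposition: Cmin = C₀·(f + f² + … + f^5).
≈ 251.857 × (0.1396 + 0.0195 + 0.0027 + 0.0004 + 0.0001) ≈ 251.857 × 0.1623 ≈ 40.876 μg/mL.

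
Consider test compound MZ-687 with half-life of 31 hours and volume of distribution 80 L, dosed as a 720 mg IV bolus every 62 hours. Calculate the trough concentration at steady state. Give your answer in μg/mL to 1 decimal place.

The dosing interval is 2 half-lives, so f = 2^(−2) = 0.25.
Accumulation ratio R = 1/(1 − f) = 1/0.75 = 4/3.
Single-dose peak C₀ = D/Vd = 720/80 = 9 μg/mL.
Steady-state peak Cmax,ss = C₀·R = 9 × 4/3 ≈ 12.000 μg/mL.
Steady-state trough Cmin,ss = Cmax,ss·f ≈ 12.000 × 0.25 ≈ 3.000 μg/mL.

3.0 μg/mL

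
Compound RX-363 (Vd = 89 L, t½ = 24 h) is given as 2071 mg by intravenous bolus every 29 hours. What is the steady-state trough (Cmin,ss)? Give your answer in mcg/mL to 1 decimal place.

τ/t½ = 29/24 ≈ 1.2083, so fraction remaining f = (1/2)^(29/24) ≈ 0.4328.
Accumulation ratio R = 1/(1 − f) ≈ 1/0.5672 ≈ 1.7630.
Each bolus raises the concentration by D/Vd = 2071/89 ≈ 23.270 mcg/mL.
Steady-state peak Cmax,ss = C₀·R ≈ 23.270 × 1.7630 ≈ 41.025 mcg/mL.
One interval later, Cmin,ss = Cmax,ss·e^(−kτ) ≈ 41.025 × 0.4328 ≈ 17.756 mcg/mL.

17.8 mcg/mL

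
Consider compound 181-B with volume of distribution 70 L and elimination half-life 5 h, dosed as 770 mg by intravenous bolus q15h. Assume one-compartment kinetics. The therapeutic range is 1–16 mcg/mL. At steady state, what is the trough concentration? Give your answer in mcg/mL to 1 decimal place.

τ = 15 h = 3 half-lives, so f = (1/2)^3 = 0.125.
At steady state, R = 1/(1 − 0.125) = 8/7.
Single-dose peak C₀ = D/Vd = 770/70 = 11 mcg/mL.
Steady-state peak Cmax,ss = C₀·R = 11 × 8/7 ≈ 12.571 mcg/mL.
Steady-state trough Cmin,ss = Cmax,ss·f ≈ 12.571 × 0.125 ≈ 1.571 mcg/mL.
Trough 1.6 mcg/mL vs MEC 1 mcg/mL: adequate.

1.6 mcg/mL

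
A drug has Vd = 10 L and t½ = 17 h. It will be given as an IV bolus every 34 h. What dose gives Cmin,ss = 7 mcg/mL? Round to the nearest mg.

τ/t½ = 34/17 ≈ 2, so f = (1/2)^(34/17) ≈ 0.250000.
Cmin,ss = (D/Vd)·f/(1−f), so D = Cmin,ss·Vd·(1−f)/f.
D = 7 × 10 × (1−f)/f ≈ 7 × 10 × 3.00000 ≈ 210.00 mg.

210 mg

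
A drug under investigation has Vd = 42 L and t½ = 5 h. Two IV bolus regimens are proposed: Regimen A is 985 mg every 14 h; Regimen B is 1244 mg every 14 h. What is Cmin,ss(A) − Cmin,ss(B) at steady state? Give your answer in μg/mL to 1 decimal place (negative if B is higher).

-1.0 μg/mL

Regimen A: f = (1/2)^(14/5) ≈ 0.1436; Cmin,ss = (985/42)·f/(1−f) ≈ 3.932 μg/mL.
Regimen B: f = (1/2)^(14/5) ≈ 0.1436; Cmin,ss = (1244/42)·f/(1−f) ≈ 4.966 μg/mL.
Difference ≈ 3.932 − 4.966 ≈ -1.034 μg/mL.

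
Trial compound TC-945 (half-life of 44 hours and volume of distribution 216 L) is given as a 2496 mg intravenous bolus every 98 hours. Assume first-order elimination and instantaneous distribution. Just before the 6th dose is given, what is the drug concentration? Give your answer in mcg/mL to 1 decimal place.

f = (1/2)^(τ/t½) = (1/2)^(98/44) ≈ 0.2136.
C₀ = D/Vd = 2496/216 ≈ 11.556 mcg/mL.
Before the 6th dose, 5 doses have been given. Superposition: Cmin = C₀·(f + f² + … + f^5).
≈ 11.556 × (0.2136 + 0.0456 + 0.0097 + 0.0021 + 0.0004) ≈ 11.556 × 0.2714 ≈ 3.136 mcg/mL.

3.1 mcg/mL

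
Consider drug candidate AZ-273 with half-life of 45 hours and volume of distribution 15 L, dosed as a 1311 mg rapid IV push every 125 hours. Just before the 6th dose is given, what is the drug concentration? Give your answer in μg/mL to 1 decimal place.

14.9 μg/mL

f = (1/2)^(τ/t½) = (1/2)^(125/45) ≈ 0.1458.
C₀ = D/Vd = 1311/15 ≈ 87.400 μg/mL.
Before the 6th dose, 5 doses have been given. Superposition: Cmin = C₀·(f + f² + … + f^5).
≈ 87.400 × (0.1458 + 0.0213 + 0.0031 + 0.0005 + 0.0001) ≈ 87.400 × 0.1708 ≈ 14.928 μg/mL.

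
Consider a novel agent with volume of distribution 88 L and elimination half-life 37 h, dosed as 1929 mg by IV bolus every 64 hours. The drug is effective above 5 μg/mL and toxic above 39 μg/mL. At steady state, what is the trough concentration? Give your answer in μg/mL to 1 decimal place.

9.5 μg/mL

Over one 64-h interval, 64/37 ≈ 1.7297 half-lives elapse, leaving f ≈ 0.3015 of each dose.
At steady state, accumulation factor R = 1/(1 − e^(−kτ)) ≈ 1.4316.
Each bolus raises the concentration by D/Vd = 1929/88 ≈ 21.920 μg/mL.
Steady-state peak Cmax,ss = C₀·R ≈ 21.920 × 1.4316 ≈ 31.381 μg/mL.
Steady-state trough Cmin,ss = Cmax,ss·f ≈ 31.381 × 0.3015 ≈ 9.461 μg/mL.
Trough 9.5 μg/mL vs MEC 5 μg/mL: adequate.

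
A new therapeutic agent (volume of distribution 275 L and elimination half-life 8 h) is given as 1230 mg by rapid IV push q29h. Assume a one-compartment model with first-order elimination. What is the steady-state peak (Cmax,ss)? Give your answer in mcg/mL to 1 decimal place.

4.9 mcg/mL

τ/t½ = 29/8 ≈ 3.625, so fraction remaining f = (1/2)^(29/8) ≈ 0.0811.
Accumulation ratio R = 1/(1 − f) ≈ 1/0.9189 ≈ 1.0883.
Each bolus raises the concentration by D/Vd = 1230/275 ≈ 4.473 mcg/mL.
Steady-state peak Cmax,ss = C₀·R ≈ 4.473 × 1.0883 ≈ 4.868 mcg/mL.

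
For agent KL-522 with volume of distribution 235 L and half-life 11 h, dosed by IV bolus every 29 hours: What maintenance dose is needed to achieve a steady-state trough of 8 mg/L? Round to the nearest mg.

9809 mg

τ/t½ = 29/11 ≈ 2.6364, so f = (1/2)^(29/11) ≈ 0.160833.
Cmin,ss = (D/Vd)·f/(1−f), so D = Cmin,ss·Vd·(1−f)/f.
D = 8 × 235 × (1−f)/f ≈ 8 × 235 × 5.21763 ≈ 9809.14 mg.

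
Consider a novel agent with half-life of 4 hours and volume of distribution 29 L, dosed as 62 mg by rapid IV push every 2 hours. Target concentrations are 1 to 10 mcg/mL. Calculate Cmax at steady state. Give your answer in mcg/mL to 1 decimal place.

7.3 mcg/mL

Over one 2-h interval, 2/4 ≈ 0.5 half-lives elapse, leaving f ≈ 0.7071 of each dose.
At steady state, accumulation factor R = 1/(1 − e^(−kτ)) ≈ 3.4141.
Each bolus raises the concentration by D/Vd = 62/29 ≈ 2.138 mcg/mL.
Steady-state peak Cmax,ss = C₀·R ≈ 2.138 × 3.4141 ≈ 7.299 mcg/mL.
Peak 7.3 mcg/mL vs MTC 10 mcg/mL: below toxic threshold.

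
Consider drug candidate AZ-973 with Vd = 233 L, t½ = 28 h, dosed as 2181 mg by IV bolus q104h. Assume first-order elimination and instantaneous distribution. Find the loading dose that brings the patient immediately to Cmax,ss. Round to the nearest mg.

f = (1/2)^(104/28) ≈ 0.076188; accumulation ratio R = 1/(1−f) ≈ 1.08247.
Loading dose to hit Cmax,ss on first dose: D_load = D_maint·R ≈ 2181 × 1.08247 ≈ 2360.87 mg.

2361 mg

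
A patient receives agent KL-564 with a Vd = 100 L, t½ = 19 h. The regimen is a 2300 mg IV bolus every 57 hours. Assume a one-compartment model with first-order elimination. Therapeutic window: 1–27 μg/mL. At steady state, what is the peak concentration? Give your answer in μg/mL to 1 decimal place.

The dosing interval is 3 half-lives, so f = 2^(−3) = 0.125.
Accumulation ratio R = 1/(1 − f) = 1/0.875 = 8/7.
Single-dose peak C₀ = D/Vd = 2300/100 = 23 μg/mL.
Steady-state peak Cmax,ss = C₀·R = 23 × 8/7 ≈ 26.286 μg/mL.
Peak 26.3 μg/mL vs MTC 27 μg/mL: below toxic threshold.

26.3 μg/mL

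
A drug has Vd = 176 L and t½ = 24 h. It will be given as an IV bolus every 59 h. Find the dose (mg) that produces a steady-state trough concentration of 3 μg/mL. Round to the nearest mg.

τ/t½ = 59/24 ≈ 2.4583, so f = (1/2)^(59/24) ≈ 0.181957.
Cmin,ss = (D/Vd)·f/(1−f), so D = Cmin,ss·Vd·(1−f)/f.
D = 3 × 176 × (1−f)/f ≈ 3 × 176 × 4.49580 ≈ 2373.78 mg.

2374 mg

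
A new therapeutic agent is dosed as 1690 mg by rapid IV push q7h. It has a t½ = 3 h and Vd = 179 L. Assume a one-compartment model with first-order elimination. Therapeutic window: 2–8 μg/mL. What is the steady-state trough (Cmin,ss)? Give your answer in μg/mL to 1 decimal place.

k = ln2/t½ = ln2/3 ≈ 0.231049 h⁻¹; fraction remaining f = e^(−kτ) = e^(−0.231049×7) ≈ 0.1984.
At steady state, accumulation factor R = 1/(1 − e^(−kτ)) ≈ 1.2475.
Each bolus raises the concentration by D/Vd = 1690/179 ≈ 9.441 μg/mL.
Steady-state peak Cmax,ss = C₀·R ≈ 9.441 × 1.2475 ≈ 11.778 μg/mL.
Steady-state trough Cmin,ss = Cmax,ss·f ≈ 11.778 × 0.1984 ≈ 2.337 μg/mL.
Trough 2.3 μg/mL vs MEC 2 μg/mL: adequate.

2.3 μg/mL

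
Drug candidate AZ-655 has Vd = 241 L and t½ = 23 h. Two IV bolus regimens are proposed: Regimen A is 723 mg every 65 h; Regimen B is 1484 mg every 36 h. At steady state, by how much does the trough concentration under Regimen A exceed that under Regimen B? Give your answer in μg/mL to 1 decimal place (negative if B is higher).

-2.7 μg/mL

Regimen A: f = (1/2)^(65/23) ≈ 0.1410; Cmin,ss = (723/241)·f/(1−f) ≈ 0.492 μg/mL.
Regimen B: f = (1/2)^(36/23) ≈ 0.3379; Cmin,ss = (1484/241)·f/(1−f) ≈ 3.143 μg/mL.
Difference ≈ 0.492 − 3.143 ≈ -2.651 μg/mL.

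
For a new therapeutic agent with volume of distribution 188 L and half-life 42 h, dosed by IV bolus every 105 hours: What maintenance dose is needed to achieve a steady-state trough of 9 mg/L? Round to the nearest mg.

7879 mg

τ/t½ = 105/42 ≈ 2.5, so f = (1/2)^(105/42) ≈ 0.176777.
Cmin,ss = (D/Vd)·f/(1−f), so D = Cmin,ss·Vd·(1−f)/f.
D = 9 × 188 × (1−f)/f ≈ 9 × 188 × 4.65684 ≈ 7879.37 mg.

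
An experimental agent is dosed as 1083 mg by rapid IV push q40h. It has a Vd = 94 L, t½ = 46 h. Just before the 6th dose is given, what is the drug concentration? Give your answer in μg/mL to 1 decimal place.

13.2 μg/mL

f = (1/2)^(τ/t½) = (1/2)^(40/46) ≈ 0.5473.
C₀ = D/Vd = 1083/94 ≈ 11.521 μg/mL.
Before the 6th dose, 5 doses have been given. Superposition: Cmin = C₀·(f + f² + … + f^5).
≈ 11.521 × (0.5473 + 0.2995 + 0.1639 + 0.0897 + 0.0491) ≈ 11.521 × 1.1495 ≈ 13.243 μg/mL.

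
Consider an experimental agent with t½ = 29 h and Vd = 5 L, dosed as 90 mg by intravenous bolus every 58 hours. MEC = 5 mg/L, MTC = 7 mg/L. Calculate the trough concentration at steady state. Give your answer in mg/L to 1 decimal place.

6.0 mg/L

The dosing interval is 2 half-lives, so f = 2^(−2) = 0.25.
At steady state, R = 1/(1 − 0.25) = 4/3.
Single-dose peak C₀ = D/Vd = 90/5 = 18 mg/L.
Steady-state peak Cmax,ss = C₀·R = 18 × 4/3 ≈ 24.000 mg/L.
Steady-state trough Cmin,ss = Cmax,ss·f ≈ 24.000 × 0.25 ≈ 6.000 mg/L.
Trough 6.0 mg/L vs MEC 5 mg/L: adequate.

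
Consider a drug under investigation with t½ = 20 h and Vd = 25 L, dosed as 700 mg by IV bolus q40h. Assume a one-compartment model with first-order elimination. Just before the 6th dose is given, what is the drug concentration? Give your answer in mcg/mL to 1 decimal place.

f = (1/2)^(τ/t½) = (1/2)^(40/20) ≈ 0.2500.
C₀ = D/Vd = 700/25 ≈ 28.000 mcg/mL.
Before the 6th dose, 5 doses have been given. Superposition: Cmin = C₀·(f + f² + … + f^5).
≈ 28.000 × (0.2500 + 0.0625 + 0.0156 + 0.0039 + 0.0010) ≈ 28.000 × 0.3330 ≈ 9.324 mcg/mL.

9.3 mcg/mL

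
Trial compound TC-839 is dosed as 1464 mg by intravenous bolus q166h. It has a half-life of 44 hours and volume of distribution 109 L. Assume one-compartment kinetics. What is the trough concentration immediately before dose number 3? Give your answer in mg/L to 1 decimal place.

1.1 mg/L

f = (1/2)^(τ/t½) = (1/2)^(166/44) ≈ 0.0732.
C₀ = D/Vd = 1464/109 ≈ 13.431 mg/L.
Before the 3rd dose, 2 doses have been given. Superposition: Cmin = C₀·(f + f²).
≈ 13.431 × (0.0732 + 0.0054) ≈ 13.431 × 0.0786 ≈ 1.056 mg/L.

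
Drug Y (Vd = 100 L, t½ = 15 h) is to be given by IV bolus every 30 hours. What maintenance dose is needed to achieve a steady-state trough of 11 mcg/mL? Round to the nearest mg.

τ/t½ = 30/15 ≈ 2, so f = (1/2)^(30/15) ≈ 0.250000.
Cmin,ss = (D/Vd)·f/(1−f), so D = Cmin,ss·Vd·(1−f)/f.
D = 11 × 100 × (1−f)/f ≈ 11 × 100 × 3.00000 ≈ 3300.00 mg.

3300 mg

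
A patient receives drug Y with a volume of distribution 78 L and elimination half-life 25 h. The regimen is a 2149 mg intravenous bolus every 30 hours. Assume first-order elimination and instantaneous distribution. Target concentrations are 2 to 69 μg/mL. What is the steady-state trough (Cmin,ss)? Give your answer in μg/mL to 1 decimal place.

21.2 μg/mL

k = ln2/t½ = ln2/25 ≈ 0.027726 h⁻¹; fraction remaining f = e^(−kτ) = e^(−0.027726×30) ≈ 0.4353.
At steady state, accumulation factor R = 1/(1 − e^(−kτ)) ≈ 1.7709.
Each bolus raises the concentration by D/Vd = 2149/78 ≈ 27.551 μg/mL.
Cmax,ss = C₀/(1 − f) ≈ 27.551/0.5647 ≈ 48.789 μg/mL.
Steady-state trough Cmin,ss = Cmax,ss·f ≈ 48.789 × 0.4353 ≈ 21.238 μg/mL.
Trough 21.2 μg/mL vs MEC 2 μg/mL: adequate.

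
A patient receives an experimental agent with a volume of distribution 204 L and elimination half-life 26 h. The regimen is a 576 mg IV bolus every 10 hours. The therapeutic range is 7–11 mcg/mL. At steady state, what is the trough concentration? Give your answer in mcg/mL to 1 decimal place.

9.2 mcg/mL

Over one 10-h interval, 10/26 ≈ 0.38462 half-lives elapse, leaving f ≈ 0.7660 of each dose.
Each bolus raises the concentration by D/Vd = 576/204 ≈ 2.824 mcg/mL.
Steady-state trough Cmin,ss = C₀·f/(1−f) ≈ 2.824 × 0.7660/0.2340 ≈ 9.244 mcg/mL.
Trough 9.2 mcg/mL vs MEC 7 mcg/mL: adequate.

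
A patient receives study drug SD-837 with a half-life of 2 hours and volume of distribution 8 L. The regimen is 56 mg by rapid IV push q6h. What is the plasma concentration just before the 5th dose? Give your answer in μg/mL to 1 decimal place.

1.0 μg/mL

f = (1/2)^(τ/t½) = (1/2)^(6/2) ≈ 0.1250.
C₀ = D/Vd = 56/8 ≈ 7.000 μg/mL.
Before the 5th dose, 4 doses have been given. Superposition: Cmin = C₀·(f + f² + … + f^4).
≈ 7.000 × (0.1250 + 0.0156 + 0.0020 + 0.0002) ≈ 7.000 × 0.1428 ≈ 1.000 μg/mL.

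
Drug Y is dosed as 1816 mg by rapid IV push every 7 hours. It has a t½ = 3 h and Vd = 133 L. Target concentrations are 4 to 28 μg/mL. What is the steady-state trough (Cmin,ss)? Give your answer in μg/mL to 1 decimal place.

Over one 7-h interval, 7/3 ≈ 2.3333 half-lives elapse, leaving f ≈ 0.1984 of each dose.
Accumulation ratio R = 1/(1 − f) ≈ 1/0.8016 ≈ 1.2475.
Each bolus raises the concentration by D/Vd = 1816/133 ≈ 13.654 μg/mL.
Steady-state peak Cmax,ss = C₀·R ≈ 13.654 × 1.2475 ≈ 17.033 μg/mL.
Steady-state trough Cmin,ss = Cmax,ss·f ≈ 17.033 × 0.1984 ≈ 3.379 μg/mL.
Trough 3.4 μg/mL vs MEC 4 μg/mL: subtherapeutic.

3.4 μg/mL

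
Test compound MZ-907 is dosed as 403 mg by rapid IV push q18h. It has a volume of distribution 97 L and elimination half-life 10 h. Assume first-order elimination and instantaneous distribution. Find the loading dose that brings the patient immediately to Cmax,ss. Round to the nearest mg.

f = (1/2)^(18/10) ≈ 0.287175; accumulation ratio R = 1/(1−f) ≈ 1.40287.
Loading dose to hit Cmax,ss on first dose: D_load = D_maint·R ≈ 403 × 1.40287 ≈ 565.36 mg.

565 mg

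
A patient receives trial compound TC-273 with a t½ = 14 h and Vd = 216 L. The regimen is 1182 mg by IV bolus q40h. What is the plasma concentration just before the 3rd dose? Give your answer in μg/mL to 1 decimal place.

0.9 μg/mL

f = (1/2)^(τ/t½) = (1/2)^(40/14) ≈ 0.1380.
C₀ = D/Vd = 1182/216 ≈ 5.472 μg/mL.
Before the 3rd dose, 2 doses have been given. Superposition: Cmin = C₀·(f + f²).
≈ 5.472 × (0.1380 + 0.0190) ≈ 5.472 × 0.1570 ≈ 0.859 μg/mL.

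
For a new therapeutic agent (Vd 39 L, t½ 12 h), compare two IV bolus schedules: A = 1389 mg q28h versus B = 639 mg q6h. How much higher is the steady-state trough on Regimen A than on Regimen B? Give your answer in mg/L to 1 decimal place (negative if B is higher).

-30.7 mg/L

Regimen A: f = (1/2)^(28/12) ≈ 0.1984; Cmin,ss = (1389/39)·f/(1−f) ≈ 8.815 mg/L.
Regimen B: f = (1/2)^(6/12) ≈ 0.7071; Cmin,ss = (639/39)·f/(1−f) ≈ 39.555 mg/L.
Difference ≈ 8.815 − 39.555 ≈ -30.740 mg/L.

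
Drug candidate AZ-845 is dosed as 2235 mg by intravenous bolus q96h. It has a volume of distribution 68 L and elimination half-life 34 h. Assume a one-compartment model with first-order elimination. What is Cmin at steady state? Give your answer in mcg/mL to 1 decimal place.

5.4 mcg/mL

Over one 96-h interval, 96/34 ≈ 2.8235 half-lives elapse, leaving f ≈ 0.1413 of each dose.
Single-dose peak C₀ = D/Vd = 2235/68 ≈ 32.868 mcg/mL.
Steady-state trough Cmin,ss = C₀·f/(1−f) ≈ 32.868 × 0.1413/0.8587 ≈ 5.408 mcg/mL.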